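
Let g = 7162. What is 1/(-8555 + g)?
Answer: -1/1393 ≈ -0.00071787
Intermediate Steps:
1/(-8555 + g) = 1/(-8555 + 7162) = 1/(-1393) = -1/1393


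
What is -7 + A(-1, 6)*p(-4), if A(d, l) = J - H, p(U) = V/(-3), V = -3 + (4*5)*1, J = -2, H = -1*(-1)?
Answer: 10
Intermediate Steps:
H = 1
V = 17 (V = -3 + 20*1 = -3 + 20 = 17)
p(U) = -17/3 (p(U) = 17/(-3) = 17*(-⅓) = -17/3)
A(d, l) = -3 (A(d, l) = -2 - 1*1 = -2 - 1 = -3)
-7 + A(-1, 6)*p(-4) = -7 - 3*(-17/3) = -7 + 17 = 10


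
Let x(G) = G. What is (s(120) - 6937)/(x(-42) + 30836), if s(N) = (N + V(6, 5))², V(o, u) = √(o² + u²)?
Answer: 3762/15397 + 120*√61/15397 ≈ 0.30520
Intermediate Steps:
s(N) = (N + √61)² (s(N) = (N + √(6² + 5²))² = (N + √(36 + 25))² = (N + √61)²)
(s(120) - 6937)/(x(-42) + 30836) = ((120 + √61)² - 6937)/(-42 + 30836) = (-6937 + (120 + √61)²)/30794 = (-6937 + (120 + √61)²)*(1/30794) = -6937/30794 + (120 + √61)²/30794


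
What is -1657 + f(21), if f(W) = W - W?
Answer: -1657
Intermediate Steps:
f(W) = 0
-1657 + f(21) = -1657 + 0 = -1657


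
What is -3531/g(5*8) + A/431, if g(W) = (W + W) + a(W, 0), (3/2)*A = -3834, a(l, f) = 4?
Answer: -578855/12068 ≈ -47.966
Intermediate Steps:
A = -2556 (A = (⅔)*(-3834) = -2556)
g(W) = 4 + 2*W (g(W) = (W + W) + 4 = 2*W + 4 = 4 + 2*W)
-3531/g(5*8) + A/431 = -3531/(4 + 2*(5*8)) - 2556/431 = -3531/(4 + 2*40) - 2556*1/431 = -3531/(4 + 80) - 2556/431 = -3531/84 - 2556/431 = -3531*1/84 - 2556/431 = -1177/28 - 2556/431 = -578855/12068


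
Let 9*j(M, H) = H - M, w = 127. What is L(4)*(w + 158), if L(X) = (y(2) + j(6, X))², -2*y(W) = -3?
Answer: 50255/108 ≈ 465.32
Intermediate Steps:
y(W) = 3/2 (y(W) = -½*(-3) = 3/2)
j(M, H) = -M/9 + H/9 (j(M, H) = (H - M)/9 = -M/9 + H/9)
L(X) = (⅚ + X/9)² (L(X) = (3/2 + (-⅑*6 + X/9))² = (3/2 + (-⅔ + X/9))² = (⅚ + X/9)²)
L(4)*(w + 158) = ((15 + 2*4)²/324)*(127 + 158) = ((15 + 8)²/324)*285 = ((1/324)*23²)*285 = ((1/324)*529)*285 = (529/324)*285 = 50255/108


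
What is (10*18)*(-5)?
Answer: -900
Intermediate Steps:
(10*18)*(-5) = 180*(-5) = -900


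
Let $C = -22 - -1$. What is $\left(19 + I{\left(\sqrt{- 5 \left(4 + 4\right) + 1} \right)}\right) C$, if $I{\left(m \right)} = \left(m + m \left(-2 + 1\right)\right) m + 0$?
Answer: $-399$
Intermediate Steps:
$C = -21$ ($C = -22 + 1 = -21$)
$I{\left(m \right)} = 0$ ($I{\left(m \right)} = \left(m + m \left(-1\right)\right) m + 0 = \left(m - m\right) m + 0 = 0 m + 0 = 0 + 0 = 0$)
$\left(19 + I{\left(\sqrt{- 5 \left(4 + 4\right) + 1} \right)}\right) C = \left(19 + 0\right) \left(-21\right) = 19 \left(-21\right) = -399$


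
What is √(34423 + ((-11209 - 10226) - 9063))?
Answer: 5*√157 ≈ 62.650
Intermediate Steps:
√(34423 + ((-11209 - 10226) - 9063)) = √(34423 + (-21435 - 9063)) = √(34423 - 30498) = √3925 = 5*√157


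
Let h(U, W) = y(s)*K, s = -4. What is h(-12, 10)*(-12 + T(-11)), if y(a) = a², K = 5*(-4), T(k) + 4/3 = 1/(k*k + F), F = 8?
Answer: 183360/43 ≈ 4264.2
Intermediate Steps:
T(k) = -4/3 + 1/(8 + k²) (T(k) = -4/3 + 1/(k*k + 8) = -4/3 + 1/(k² + 8) = -4/3 + 1/(8 + k²))
K = -20
h(U, W) = -320 (h(U, W) = (-4)²*(-20) = 16*(-20) = -320)
h(-12, 10)*(-12 + T(-11)) = -320*(-12 + (-29 - 4*(-11)²)/(3*(8 + (-11)²))) = -320*(-12 + (-29 - 4*121)/(3*(8 + 121))) = -320*(-12 + (⅓)*(-29 - 484)/129) = -320*(-12 + (⅓)*(1/129)*(-513)) = -320*(-12 - 57/43) = -320*(-573/43) = 183360/43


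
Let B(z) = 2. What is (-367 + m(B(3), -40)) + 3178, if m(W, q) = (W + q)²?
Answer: 4255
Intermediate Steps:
(-367 + m(B(3), -40)) + 3178 = (-367 + (2 - 40)²) + 3178 = (-367 + (-38)²) + 3178 = (-367 + 1444) + 3178 = 1077 + 3178 = 4255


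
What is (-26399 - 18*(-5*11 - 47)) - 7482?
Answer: -32045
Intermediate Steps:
(-26399 - 18*(-5*11 - 47)) - 7482 = (-26399 - 18*(-55 - 47)) - 7482 = (-26399 - 18*(-102)) - 7482 = (-26399 + 1836) - 7482 = -24563 - 7482 = -32045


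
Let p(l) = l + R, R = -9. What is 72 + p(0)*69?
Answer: -549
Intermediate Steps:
p(l) = -9 + l (p(l) = l - 9 = -9 + l)
72 + p(0)*69 = 72 + (-9 + 0)*69 = 72 - 9*69 = 72 - 621 = -549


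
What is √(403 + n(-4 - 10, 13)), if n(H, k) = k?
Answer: 4*√26 ≈ 20.396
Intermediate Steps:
√(403 + n(-4 - 10, 13)) = √(403 + 13) = √416 = 4*√26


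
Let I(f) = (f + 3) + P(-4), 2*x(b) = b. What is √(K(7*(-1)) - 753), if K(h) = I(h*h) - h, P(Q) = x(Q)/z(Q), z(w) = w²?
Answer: 3*I*√1234/4 ≈ 26.346*I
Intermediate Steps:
x(b) = b/2
P(Q) = 1/(2*Q) (P(Q) = (Q/2)/(Q²) = (Q/2)/Q² = 1/(2*Q))
I(f) = 23/8 + f (I(f) = (f + 3) + (½)/(-4) = (3 + f) + (½)*(-¼) = (3 + f) - ⅛ = 23/8 + f)
K(h) = 23/8 + h² - h (K(h) = (23/8 + h*h) - h = (23/8 + h²) - h = 23/8 + h² - h)
√(K(7*(-1)) - 753) = √((23/8 + (7*(-1))² - 7*(-1)) - 753) = √((23/8 + (-7)² - 1*(-7)) - 753) = √((23/8 + 49 + 7) - 753) = √(471/8 - 753) = √(-5553/8) = 3*I*√1234/4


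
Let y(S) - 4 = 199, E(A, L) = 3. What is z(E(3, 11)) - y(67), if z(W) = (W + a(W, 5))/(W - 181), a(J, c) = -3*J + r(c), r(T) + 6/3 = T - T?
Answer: -18063/89 ≈ -202.96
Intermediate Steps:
r(T) = -2 (r(T) = -2 + (T - T) = -2 + 0 = -2)
y(S) = 203 (y(S) = 4 + 199 = 203)
a(J, c) = -2 - 3*J (a(J, c) = -3*J - 2 = -2 - 3*J)
z(W) = (-2 - 2*W)/(-181 + W) (z(W) = (W + (-2 - 3*W))/(W - 181) = (-2 - 2*W)/(-181 + W))
z(E(3, 11)) - y(67) = 2*(-1 - 1*3)/(-181 + 3) - 1*203 = 2*(-1 - 3)/(-178) - 203 = 2*(-1/178)*(-4) - 203 = 4/89 - 203 = -18063/89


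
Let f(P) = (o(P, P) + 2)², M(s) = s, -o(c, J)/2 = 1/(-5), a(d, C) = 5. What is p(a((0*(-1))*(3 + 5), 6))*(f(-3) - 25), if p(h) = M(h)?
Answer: -481/5 ≈ -96.200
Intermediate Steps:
o(c, J) = ⅖ (o(c, J) = -2/(-5) = -2*(-⅕) = ⅖)
f(P) = 144/25 (f(P) = (⅖ + 2)² = (12/5)² = 144/25)
p(h) = h
p(a((0*(-1))*(3 + 5), 6))*(f(-3) - 25) = 5*(144/25 - 25) = 5*(-481/25) = -481/5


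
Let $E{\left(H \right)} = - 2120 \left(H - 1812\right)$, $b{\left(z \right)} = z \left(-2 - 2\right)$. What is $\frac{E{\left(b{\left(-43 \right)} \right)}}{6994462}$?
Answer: $\frac{1738400}{3497231} \approx 0.49708$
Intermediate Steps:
$b{\left(z \right)} = - 4 z$ ($b{\left(z \right)} = z \left(-4\right) = - 4 z$)
$E{\left(H \right)} = 3841440 - 2120 H$ ($E{\left(H \right)} = - 2120 \left(-1812 + H\right) = 3841440 - 2120 H$)
$\frac{E{\left(b{\left(-43 \right)} \right)}}{6994462} = \frac{3841440 - 2120 \left(\left(-4\right) \left(-43\right)\right)}{6994462} = \left(3841440 - 364640\right) \frac{1}{6994462} = 3476800 \cdot \frac{1}{6994462} = \frac{1738400}{3497231}$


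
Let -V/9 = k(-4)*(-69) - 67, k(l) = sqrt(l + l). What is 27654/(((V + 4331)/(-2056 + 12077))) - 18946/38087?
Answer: 13019089318039877/261176689277 - 86045987907*I*sqrt(2)/6857371 ≈ 49848.0 - 17746.0*I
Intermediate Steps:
k(l) = sqrt(2)*sqrt(l) (k(l) = sqrt(2*l) = sqrt(2)*sqrt(l))
V = 603 + 1242*I*sqrt(2) (V = -9*((sqrt(2)*sqrt(-4))*(-69) - 67) = -9*((sqrt(2)*(2*I))*(-69) - 67) = -9*((2*I*sqrt(2))*(-69) - 67) = -9*(-138*I*sqrt(2) - 67) = -9*(-67 - 138*I*sqrt(2)) = 603 + 1242*I*sqrt(2) ≈ 603.0 + 1756.5*I)
27654/(((V + 4331)/(-2056 + 12077))) - 18946/38087 = 27654/((((603 + 1242*I*sqrt(2)) + 4331)/(-2056 + 12077))) - 18946/38087 = 27654/(((4934 + 1242*I*sqrt(2))/10021)) - 18946*1/38087 = 27654/(((4934 + 1242*I*sqrt(2))*(1/10021))) - 18946/38087 = 27654/(4934/10021 + 1242*I*sqrt(2)/10021) - 18946/38087 = -18946/38087 + 27654/(4934/10021 + 1242*I*sqrt(2)/10021)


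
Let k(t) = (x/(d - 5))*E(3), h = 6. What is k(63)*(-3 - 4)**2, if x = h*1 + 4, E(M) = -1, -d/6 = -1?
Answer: -490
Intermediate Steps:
d = 6 (d = -6*(-1) = 6)
x = 10 (x = 6*1 + 4 = 6 + 4 = 10)
k(t) = -10 (k(t) = (10/(6 - 5))*(-1) = (10/1)*(-1) = (1*10)*(-1) = 10*(-1) = -10)
k(63)*(-3 - 4)**2 = -10*(-3 - 4)**2 = -10*(-7)**2 = -10*49 = -490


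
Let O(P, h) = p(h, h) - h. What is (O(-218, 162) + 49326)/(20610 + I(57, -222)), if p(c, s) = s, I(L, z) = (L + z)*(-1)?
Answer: 16442/6925 ≈ 2.3743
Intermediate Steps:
I(L, z) = -L - z
O(P, h) = 0 (O(P, h) = h - h = 0)
(O(-218, 162) + 49326)/(20610 + I(57, -222)) = (0 + 49326)/(20610 + (-1*57 - 1*(-222))) = 49326/(20610 + (-57 + 222)) = 49326/(20610 + 165) = 49326/20775 = 49326*(1/20775) = 16442/6925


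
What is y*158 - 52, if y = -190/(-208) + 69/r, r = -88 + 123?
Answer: 734939/1820 ≈ 403.81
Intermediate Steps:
r = 35
y = 10501/3640 (y = -190/(-208) + 69/35 = -190*(-1/208) + 69*(1/35) = 95/104 + 69/35 = 10501/3640 ≈ 2.8849)
y*158 - 52 = (10501/3640)*158 - 52 = 829579/1820 - 52 = 734939/1820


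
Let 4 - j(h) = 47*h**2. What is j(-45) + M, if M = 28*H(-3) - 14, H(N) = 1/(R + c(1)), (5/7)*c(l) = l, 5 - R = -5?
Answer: -5425405/57 ≈ -95183.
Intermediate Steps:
R = 10 (R = 5 - 1*(-5) = 5 + 5 = 10)
c(l) = 7*l/5
H(N) = 5/57 (H(N) = 1/(10 + (7/5)*1) = 1/(10 + 7/5) = 1/(57/5) = 5/57)
j(h) = 4 - 47*h**2
M = -658/57 (M = 28*(5/57) - 14 = 140/57 - 14 = -658/57 ≈ -11.544)
j(-45) + M = (4 - 47*(-45)**2) - 658/57 = (4 - 47*2025) - 658/57 = (4 - 95175) - 658/57 = -95171 - 658/57 = -5425405/57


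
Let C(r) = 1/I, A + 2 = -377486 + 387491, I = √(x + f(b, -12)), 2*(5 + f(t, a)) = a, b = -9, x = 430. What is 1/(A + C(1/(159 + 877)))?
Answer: 4191257/41925143770 - √419/41925143770 ≈ 9.9970e-5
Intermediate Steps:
f(t, a) = -5 + a/2
I = √419 (I = √(430 + (-5 + (½)*(-12))) = √(430 + (-5 - 6)) = √(430 - 11) = √419 ≈ 20.469)
A = 10003 (A = -2 + (-377486 + 387491) = -2 + 10005 = 10003)
C(r) = √419/419 (C(r) = 1/(√419) = √419/419)
1/(A + C(1/(159 + 877))) = 1/(10003 + √419/419)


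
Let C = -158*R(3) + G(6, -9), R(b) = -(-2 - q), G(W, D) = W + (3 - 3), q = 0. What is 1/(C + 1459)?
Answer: 1/1149 ≈ 0.00087032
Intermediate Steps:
G(W, D) = W (G(W, D) = W + 0 = W)
R(b) = 2 (R(b) = -(-2 - 1*0) = -(-2 + 0) = -1*(-2) = 2)
C = -310 (C = -158*2 + 6 = -316 + 6 = -310)
1/(C + 1459) = 1/(-310 + 1459) = 1/1149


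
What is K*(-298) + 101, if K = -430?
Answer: 128241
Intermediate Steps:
K*(-298) + 101 = -430*(-298) + 101 = 128140 + 101 = 128241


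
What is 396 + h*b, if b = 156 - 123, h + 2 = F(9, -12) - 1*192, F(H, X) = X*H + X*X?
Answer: -4818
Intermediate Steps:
F(H, X) = X**2 + H*X (F(H, X) = H*X + X**2 = X**2 + H*X)
h = -158 (h = -2 + (-12*(9 - 12) - 1*192) = -2 + (-12*(-3) - 192) = -2 + (36 - 192) = -2 - 156 = -158)
b = 33
396 + h*b = 396 - 158*33 = 396 - 5214 = -4818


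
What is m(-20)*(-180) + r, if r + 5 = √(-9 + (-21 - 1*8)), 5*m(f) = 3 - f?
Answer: -833 + I*√38 ≈ -833.0 + 6.1644*I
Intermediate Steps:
m(f) = ⅗ - f/5 (m(f) = (3 - f)/5 = ⅗ - f/5)
r = -5 + I*√38 (r = -5 + √(-9 + (-21 - 1*8)) = -5 + √(-9 + (-21 - 8)) = -5 + √(-9 - 29) = -5 + √(-38) = -5 + I*√38 ≈ -5.0 + 6.1644*I)
m(-20)*(-180) + r = (⅗ - ⅕*(-20))*(-180) + (-5 + I*√38) = (⅗ + 4)*(-180) + (-5 + I*√38) = (23/5)*(-180) + (-5 + I*√38) = -828 + (-5 + I*√38) = -833 + I*√38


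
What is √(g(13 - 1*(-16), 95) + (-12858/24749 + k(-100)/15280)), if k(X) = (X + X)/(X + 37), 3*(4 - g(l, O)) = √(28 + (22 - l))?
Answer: √(137196704207658578 - 13138911032214828*√21)/198536478 ≈ 1.3976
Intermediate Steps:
g(l, O) = 4 - √(50 - l)/3 (g(l, O) = 4 - √(28 + (22 - l))/3 = 4 - √(50 - l)/3)
k(X) = 2*X/(37 + X) (k(X) = (2*X)/(37 + X) = 2*X/(37 + X))
√(g(13 - 1*(-16), 95) + (-12858/24749 + k(-100)/15280)) = √((4 - √(50 - (13 - 1*(-16)))/3) + (-12858/24749 + (2*(-100)/(37 - 100))/15280)) = √((4 - √(50 - (13 + 16))/3) + (-12858*1/24749 + (2*(-100)/(-63))*(1/15280))) = √((4 - √(50 - 1*29)/3) + (-12858/24749 + (2*(-100)*(-1/63))*(1/15280))) = √((4 - √(50 - 29)/3) + (-12858/24749 + (200/63)*(1/15280))) = √((4 - √21/3) + (-12858/24749 + 5/24066)) = √((4 - √21/3) - 309316883/595609434) = √(2073120853/595609434 - √21/3)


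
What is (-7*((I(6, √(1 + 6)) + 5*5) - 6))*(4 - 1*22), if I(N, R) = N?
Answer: 3150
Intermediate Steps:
(-7*((I(6, √(1 + 6)) + 5*5) - 6))*(4 - 1*22) = (-7*((6 + 5*5) - 6))*(4 - 1*22) = (-7*((6 + 25) - 6))*(4 - 22) = -7*(31 - 6)*(-18) = -7*25*(-18) = -175*(-18) = 3150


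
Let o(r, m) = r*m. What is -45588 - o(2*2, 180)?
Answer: -46308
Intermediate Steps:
o(r, m) = m*r
-45588 - o(2*2, 180) = -45588 - 180*2*2 = -45588 - 180*4 = -45588 - 1*720 = -45588 - 720 = -46308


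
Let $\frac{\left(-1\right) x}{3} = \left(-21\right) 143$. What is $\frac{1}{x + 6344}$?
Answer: $\frac{1}{15353} \approx 6.5134 \cdot 10^{-5}$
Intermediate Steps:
$x = 9009$ ($x = - 3 \left(\left(-21\right) 143\right) = \left(-3\right) \left(-3003\right) = 9009$)
$\frac{1}{x + 6344} = \frac{1}{9009 + 6344} = \frac{1}{15353}$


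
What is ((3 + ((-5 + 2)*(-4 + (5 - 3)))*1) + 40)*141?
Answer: 6909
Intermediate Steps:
((3 + ((-5 + 2)*(-4 + (5 - 3)))*1) + 40)*141 = ((3 - 3*(-4 + 2)*1) + 40)*141 = ((3 - 3*(-2)*1) + 40)*141 = ((3 + 6*1) + 40)*141 = ((3 + 6) + 40)*141 = (9 + 40)*141 = 49*141 = 6909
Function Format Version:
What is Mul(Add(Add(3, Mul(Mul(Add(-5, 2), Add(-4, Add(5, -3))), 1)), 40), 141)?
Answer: 6909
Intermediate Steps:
Mul(Add(Add(3, Mul(Mul(Add(-5, 2), Add(-4, Add(5, -3))), 1)), 40), 141) = Mul(Add(Add(3, Mul(Mul(-3, Add(-4, 2)), 1)), 40), 141) = Mul(Add(Add(3, Mul(Mul(-3, -2), 1)), 40), 141) = Mul(Add(Add(3, Mul(6, 1)), 40), 141) = Mul(Add(Add(3, 6), 40), 141) = Mul(Add(9, 40), 141) = Mul(49, 141) = 6909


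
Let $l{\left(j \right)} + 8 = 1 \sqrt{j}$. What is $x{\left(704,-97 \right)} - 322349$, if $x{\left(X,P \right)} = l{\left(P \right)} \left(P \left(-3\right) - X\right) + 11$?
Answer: $-319034 - 413 i \sqrt{97} \approx -3.1903 \cdot 10^{5} - 4067.6 i$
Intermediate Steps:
$l{\left(j \right)} = -8 + \sqrt{j}$ ($l{\left(j \right)} = -8 + 1 \sqrt{j} = -8 + \sqrt{j}$)
$x{\left(X,P \right)} = 11 + \left(-8 + \sqrt{P}\right) \left(- X - 3 P\right)$ ($x{\left(X,P \right)} = \left(-8 + \sqrt{P}\right) \left(P \left(-3\right) - X\right) + 11 = \left(-8 + \sqrt{P}\right) \left(- 3 P - X\right) + 11 = \left(-8 + \sqrt{P}\right) \left(- X - 3 P\right) + 11 = 11 + \left(-8 + \sqrt{P}\right) \left(- X - 3 P\right)$)
$x{\left(704,-97 \right)} - 322349 = \left(11 - 704 \left(-8 + \sqrt{-97}\right) - - 291 \left(-8 + \sqrt{-97}\right)\right) - 322349 = \left(11 - 704 \left(-8 + i \sqrt{97}\right) - - 291 \left(-8 + i \sqrt{97}\right)\right) - 322349 = \left(11 + \left(5632 - 704 i \sqrt{97}\right) - \left(2328 - 291 i \sqrt{97}\right)\right) - 322349 = \left(3315 - 413 i \sqrt{97}\right) - 322349 = -319034 - 413 i \sqrt{97}$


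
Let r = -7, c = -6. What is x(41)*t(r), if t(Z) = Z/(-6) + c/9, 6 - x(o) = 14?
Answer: -4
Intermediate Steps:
x(o) = -8 (x(o) = 6 - 1*14 = 6 - 14 = -8)
t(Z) = -2/3 - Z/6 (t(Z) = Z/(-6) - 6/9 = Z*(-1/6) - 6*1/9 = -Z/6 - 2/3 = -2/3 - Z/6)
x(41)*t(r) = -8*(-2/3 - 1/6*(-7)) = -8*(-2/3 + 7/6) = -8*1/2 = -4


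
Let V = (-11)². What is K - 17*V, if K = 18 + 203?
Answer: -1836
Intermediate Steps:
V = 121
K = 221
K - 17*V = 221 - 17*121 = 221 - 2057 = -1836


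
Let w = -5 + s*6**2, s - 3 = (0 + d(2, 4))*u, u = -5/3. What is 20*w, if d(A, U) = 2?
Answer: -340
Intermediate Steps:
u = -5/3 (u = -5*1/3 = -5/3 ≈ -1.6667)
s = -1/3 (s = 3 + (0 + 2)*(-5/3) = 3 + 2*(-5/3) = 3 - 10/3 = -1/3 ≈ -0.33333)
w = -17 (w = -5 - 1/3*6**2 = -5 - 1/3*36 = -5 - 12 = -17)
20*w = 20*(-17) = -340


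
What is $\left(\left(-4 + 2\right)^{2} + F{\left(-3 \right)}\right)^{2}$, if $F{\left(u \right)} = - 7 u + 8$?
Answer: $1089$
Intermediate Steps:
$F{\left(u \right)} = 8 - 7 u$
$\left(\left(-4 + 2\right)^{2} + F{\left(-3 \right)}\right)^{2} = \left(\left(-4 + 2\right)^{2} + \left(8 - -21\right)\right)^{2} = \left(\left(-2\right)^{2} + \left(8 + 21\right)\right)^{2} = \left(4 + 29\right)^{2} = 33^{2} = 1089$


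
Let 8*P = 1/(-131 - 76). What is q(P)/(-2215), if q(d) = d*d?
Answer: -1/6074274240 ≈ -1.6463e-10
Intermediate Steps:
P = -1/1656 (P = 1/(8*(-131 - 76)) = (1/8)/(-207) = (1/8)*(-1/207) = -1/1656 ≈ -0.00060386)
q(d) = d**2
q(P)/(-2215) = (-1/1656)**2/(-2215) = (1/2742336)*(-1/2215) = -1/6074274240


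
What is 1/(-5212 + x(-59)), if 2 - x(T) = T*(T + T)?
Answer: -1/12172 ≈ -8.2156e-5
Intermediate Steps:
x(T) = 2 - 2*T² (x(T) = 2 - T*(T + T) = 2 - T*2*T = 2 - 2*T²)
1/(-5212 + x(-59)) = 1/(-5212 + (2 - 2*(-59)²)) = 1/(-5212 + (2 - 2*3481)) = 1/(-5212 + (2 - 6962)) = 1/(-5212 - 6960) = 1/(-12172) = -1/12172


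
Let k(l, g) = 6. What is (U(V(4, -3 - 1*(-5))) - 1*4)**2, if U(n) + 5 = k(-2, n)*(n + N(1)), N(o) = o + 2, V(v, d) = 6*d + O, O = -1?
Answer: 5625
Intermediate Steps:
V(v, d) = -1 + 6*d (V(v, d) = 6*d - 1 = -1 + 6*d)
N(o) = 2 + o
U(n) = 13 + 6*n (U(n) = -5 + 6*(n + (2 + 1)) = -5 + 6*(n + 3) = -5 + 6*(3 + n) = -5 + (18 + 6*n) = 13 + 6*n)
(U(V(4, -3 - 1*(-5))) - 1*4)**2 = ((13 + 6*(-1 + 6*(-3 - 1*(-5)))) - 1*4)**2 = ((13 + 6*(-1 + 6*(-3 + 5))) - 4)**2 = ((13 + 6*(-1 + 6*2)) - 4)**2 = ((13 + 6*(-1 + 12)) - 4)**2 = ((13 + 6*11) - 4)**2 = ((13 + 66) - 4)**2 = (79 - 4)**2 = 75**2 = 5625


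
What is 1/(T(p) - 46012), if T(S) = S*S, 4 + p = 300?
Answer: 1/41604 ≈ 2.4036e-5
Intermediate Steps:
p = 296 (p = -4 + 300 = 296)
T(S) = S²
1/(T(p) - 46012) = 1/(296² - 46012) = 1/(87616 - 46012) = 1/41604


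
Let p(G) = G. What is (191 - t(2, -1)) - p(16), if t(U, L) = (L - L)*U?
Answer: 175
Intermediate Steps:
t(U, L) = 0 (t(U, L) = 0*U = 0)
(191 - t(2, -1)) - p(16) = (191 - 1*0) - 1*16 = (191 + 0) - 16 = 191 - 16 = 175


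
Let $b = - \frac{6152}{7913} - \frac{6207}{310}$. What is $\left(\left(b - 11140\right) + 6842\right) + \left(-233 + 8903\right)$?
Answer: $\frac{10673624049}{2453030} \approx 4351.2$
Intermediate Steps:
$b = - \frac{51023111}{2453030}$ ($b = \left(-6152\right) \frac{1}{7913} - \frac{6207}{310} = - \frac{6152}{7913} - \frac{6207}{310} = - \frac{51023111}{2453030} \approx -20.8$)
$\left(\left(b - 11140\right) + 6842\right) + \left(-233 + 8903\right) = \left(\left(- \frac{51023111}{2453030} - 11140\right) + 6842\right) + \left(-233 + 8903\right) = \left(- \frac{27377777311}{2453030} + 6842\right) + 8670 = - \frac{10594146051}{2453030} + 8670 = \frac{10673624049}{2453030}$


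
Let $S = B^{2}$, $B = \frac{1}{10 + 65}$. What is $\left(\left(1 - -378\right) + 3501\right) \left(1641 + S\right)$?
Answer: $\frac{7162965776}{1125} \approx 6.3671 \cdot 10^{6}$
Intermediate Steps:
$B = \frac{1}{75} \approx 0.013333$
$S = \frac{1}{5625}$ ($S = \left(\frac{1}{75}\right)^{2} = \frac{1}{5625} \approx 0.00017778$)
$\left(\left(1 - -378\right) + 3501\right) \left(1641 + S\right) = \left(\left(1 - -378\right) + 3501\right) \left(1641 + \frac{1}{5625}\right) = \left(\left(1 + 378\right) + 3501\right) \frac{9230626}{5625} = \left(379 + 3501\right) \frac{9230626}{5625} = 3880 \cdot \frac{9230626}{5625} = \frac{7162965776}{1125}$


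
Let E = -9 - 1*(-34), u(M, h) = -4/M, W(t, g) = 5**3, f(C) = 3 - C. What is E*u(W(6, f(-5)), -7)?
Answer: -4/5 ≈ -0.80000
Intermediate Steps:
W(t, g) = 125
E = 25 (E = -9 + 34 = 25)
E*u(W(6, f(-5)), -7) = 25*(-4/125) = -4/5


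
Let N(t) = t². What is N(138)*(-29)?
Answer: -552276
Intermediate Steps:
N(138)*(-29) = 138²*(-29) = 19044*(-29) = -552276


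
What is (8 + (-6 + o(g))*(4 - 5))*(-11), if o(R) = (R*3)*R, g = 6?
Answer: 1034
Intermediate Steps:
o(R) = 3*R**2 (o(R) = (3*R)*R = 3*R**2)
(8 + (-6 + o(g))*(4 - 5))*(-11) = (8 + (-6 + 3*6**2)*(4 - 5))*(-11) = (8 + (-6 + 3*36)*(-1))*(-11) = (8 + (-6 + 108)*(-1))*(-11) = (8 + 102*(-1))*(-11) = (8 - 102)*(-11) = -94*(-11) = 1034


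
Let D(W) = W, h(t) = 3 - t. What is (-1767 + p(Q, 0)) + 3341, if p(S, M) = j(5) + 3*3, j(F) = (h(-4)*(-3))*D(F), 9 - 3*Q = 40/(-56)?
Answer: 1478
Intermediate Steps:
Q = 68/21 (Q = 3 - 40/(3*(-56)) = 3 - 40*(-1)/(3*56) = 3 - ⅓*(-5/7) = 3 + 5/21 = 68/21 ≈ 3.2381)
j(F) = -21*F (j(F) = ((3 - 1*(-4))*(-3))*F = ((3 + 4)*(-3))*F = (7*(-3))*F = -21*F)
p(S, M) = -96 (p(S, M) = -21*5 + 3*3 = -105 + 9 = -96)
(-1767 + p(Q, 0)) + 3341 = (-1767 - 96) + 3341 = -1863 + 3341 = 1478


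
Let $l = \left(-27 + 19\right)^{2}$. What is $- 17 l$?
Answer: $-1088$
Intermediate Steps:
$l = 64$ ($l = \left(-8\right)^{2} = 64$)
$- 17 l = \left(-17\right) 64 = -1088$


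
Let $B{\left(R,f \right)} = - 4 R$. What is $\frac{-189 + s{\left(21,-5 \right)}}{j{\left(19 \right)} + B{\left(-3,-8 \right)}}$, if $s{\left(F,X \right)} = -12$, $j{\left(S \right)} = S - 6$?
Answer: $- \frac{201}{25} \approx -8.04$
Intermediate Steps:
$j{\left(S \right)} = -6 + S$
$\frac{-189 + s{\left(21,-5 \right)}}{j{\left(19 \right)} + B{\left(-3,-8 \right)}} = \frac{-189 - 12}{\left(-6 + 19\right) - -12} = - \frac{201}{13 + 12} = - \frac{201}{25}$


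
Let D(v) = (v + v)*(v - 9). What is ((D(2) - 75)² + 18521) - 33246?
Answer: -4116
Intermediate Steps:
D(v) = 2*v*(-9 + v) (D(v) = (2*v)*(-9 + v) = 2*v*(-9 + v))
((D(2) - 75)² + 18521) - 33246 = ((2*2*(-9 + 2) - 75)² + 18521) - 33246 = ((2*2*(-7) - 75)² + 18521) - 33246 = ((-28 - 75)² + 18521) - 33246 = ((-103)² + 18521) - 33246 = (10609 + 18521) - 33246 = 29130 - 33246 = -4116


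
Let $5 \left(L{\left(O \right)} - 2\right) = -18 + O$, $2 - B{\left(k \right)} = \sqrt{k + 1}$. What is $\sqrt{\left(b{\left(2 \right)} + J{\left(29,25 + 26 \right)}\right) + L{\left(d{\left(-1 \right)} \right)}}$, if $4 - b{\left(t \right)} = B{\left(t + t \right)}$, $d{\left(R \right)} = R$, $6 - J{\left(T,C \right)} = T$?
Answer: $\frac{\sqrt{-570 + 25 \sqrt{5}}}{5} \approx 4.5347 i$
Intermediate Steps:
$J{\left(T,C \right)} = 6 - T$
$B{\left(k \right)} = 2 - \sqrt{1 + k}$ ($B{\left(k \right)} = 2 - \sqrt{k + 1} = 2 - \sqrt{1 + k}$)
$b{\left(t \right)} = 2 + \sqrt{1 + 2 t}$ ($b{\left(t \right)} = 4 - \left(2 - \sqrt{1 + \left(t + t\right)}\right) = 4 - \left(2 - \sqrt{1 + 2 t}\right) = 4 + \left(-2 + \sqrt{1 + 2 t}\right) = 2 + \sqrt{1 + 2 t}$)
$L{\left(O \right)} = - \frac{8}{5} + \frac{O}{5}$ ($L{\left(O \right)} = 2 + \frac{-18 + O}{5} = 2 + \left(- \frac{18}{5} + \frac{O}{5}\right) = - \frac{8}{5} + \frac{O}{5}$)
$\sqrt{\left(b{\left(2 \right)} + J{\left(29,25 + 26 \right)}\right) + L{\left(d{\left(-1 \right)} \right)}} = \sqrt{\left(\left(2 + \sqrt{1 + 2 \cdot 2}\right) + \left(6 - 29\right)\right) + \left(- \frac{8}{5} + \frac{1}{5} \left(-1\right)\right)} = \sqrt{\left(\left(2 + \sqrt{1 + 4}\right) + \left(6 - 29\right)\right) - \frac{9}{5}} = \sqrt{\left(\left(2 + \sqrt{5}\right) - 23\right) - \frac{9}{5}} = \sqrt{\left(-21 + \sqrt{5}\right) - \frac{9}{5}} = \sqrt{- \frac{114}{5} + \sqrt{5}}$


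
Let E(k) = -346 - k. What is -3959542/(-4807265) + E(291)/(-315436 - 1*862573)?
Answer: 95253843667/115571457865 ≈ 0.82420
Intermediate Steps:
-3959542/(-4807265) + E(291)/(-315436 - 1*862573) = -3959542/(-4807265) + (-346 - 1*291)/(-315436 - 1*862573) = -3959542*(-1/4807265) + (-346 - 291)/(-315436 - 862573) = 3959542/4807265 - 637/(-1178009) = 3959542/4807265 - 637*(-1/1178009) = 3959542/4807265 + 13/24041 = 95253843667/115571457865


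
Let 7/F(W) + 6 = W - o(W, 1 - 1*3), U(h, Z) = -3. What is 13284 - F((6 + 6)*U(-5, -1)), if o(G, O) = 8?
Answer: 664207/50 ≈ 13284.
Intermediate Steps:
F(W) = 7/(-14 + W) (F(W) = 7/(-6 + (W - 1*8)) = 7/(-6 + (W - 8)) = 7/(-6 + (-8 + W)) = 7/(-14 + W))
13284 - F((6 + 6)*U(-5, -1)) = 13284 - 7/(-14 + (6 + 6)*(-3)) = 13284 - 7/(-14 + 12*(-3)) = 13284 - 7/(-14 - 36) = 13284 - 7/(-50) = 13284 - 7*(-1)/50 = 13284 - 1*(-7/50) = 13284 + 7/50 = 664207/50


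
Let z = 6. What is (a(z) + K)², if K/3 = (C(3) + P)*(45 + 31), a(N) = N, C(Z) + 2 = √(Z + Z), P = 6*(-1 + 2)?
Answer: 1154628 + 418608*√6 ≈ 2.1800e+6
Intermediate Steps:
P = 6 (P = 6*1 = 6)
C(Z) = -2 + √2*√Z (C(Z) = -2 + √(Z + Z) = -2 + √(2*Z) = -2 + √2*√Z)
K = 912 + 228*√6 (K = 3*(((-2 + √2*√3) + 6)*(45 + 31)) = 3*(((-2 + √6) + 6)*76) = 3*((4 + √6)*76) = 3*(304 + 76*√6) = 912 + 228*√6 ≈ 1470.5)
(a(z) + K)² = (6 + (912 + 228*√6))² = (918 + 228*√6)²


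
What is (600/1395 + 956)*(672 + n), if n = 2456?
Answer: 278229344/93 ≈ 2.9917e+6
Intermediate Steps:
(600/1395 + 956)*(672 + n) = (600/1395 + 956)*(672 + 2456) = (600*(1/1395) + 956)*3128 = (40/93 + 956)*3128 = (88948/93)*3128 = 278229344/93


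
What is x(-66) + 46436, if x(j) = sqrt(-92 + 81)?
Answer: 46436 + I*sqrt(11) ≈ 46436.0 + 3.3166*I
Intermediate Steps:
x(j) = I*sqrt(11) (x(j) = sqrt(-11) = I*sqrt(11))
x(-66) + 46436 = I*sqrt(11) + 46436 = 46436 + I*sqrt(11)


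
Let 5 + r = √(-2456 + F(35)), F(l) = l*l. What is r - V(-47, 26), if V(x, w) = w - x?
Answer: -78 + I*√1231 ≈ -78.0 + 35.086*I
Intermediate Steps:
F(l) = l²
r = -5 + I*√1231 (r = -5 + √(-2456 + 35²) = -5 + √(-2456 + 1225) = -5 + √(-1231) = -5 + I*√1231 ≈ -5.0 + 35.086*I)
r - V(-47, 26) = (-5 + I*√1231) - (26 - 1*(-47)) = (-5 + I*√1231) - (26 + 47) = (-5 + I*√1231) - 1*73 = (-5 + I*√1231) - 73 = -78 + I*√1231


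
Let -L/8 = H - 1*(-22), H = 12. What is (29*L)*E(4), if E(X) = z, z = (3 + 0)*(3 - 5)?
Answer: 47328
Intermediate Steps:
z = -6 (z = 3*(-2) = -6)
E(X) = -6
L = -272 (L = -8*(12 - 1*(-22)) = -8*(12 + 22) = -8*34 = -272)
(29*L)*E(4) = (29*(-272))*(-6) = -7888*(-6) = 47328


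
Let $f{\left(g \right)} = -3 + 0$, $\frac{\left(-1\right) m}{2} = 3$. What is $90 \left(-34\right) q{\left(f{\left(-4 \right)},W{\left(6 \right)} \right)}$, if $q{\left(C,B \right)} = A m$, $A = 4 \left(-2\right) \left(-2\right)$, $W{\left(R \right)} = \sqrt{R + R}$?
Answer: $293760$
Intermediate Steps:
$W{\left(R \right)} = \sqrt{2} \sqrt{R}$ ($W{\left(R \right)} = \sqrt{2 R} = \sqrt{2} \sqrt{R}$)
$m = -6$ ($m = \left(-2\right) 3 = -6$)
$A = 16$ ($A = \left(-8\right) \left(-2\right) = 16$)
$f{\left(g \right)} = -3$
$q{\left(C,B \right)} = -96$ ($q{\left(C,B \right)} = 16 \left(-6\right) = -96$)
$90 \left(-34\right) q{\left(f{\left(-4 \right)},W{\left(6 \right)} \right)} = 90 \left(-34\right) \left(-96\right) = \left(-3060\right) \left(-96\right) = 293760$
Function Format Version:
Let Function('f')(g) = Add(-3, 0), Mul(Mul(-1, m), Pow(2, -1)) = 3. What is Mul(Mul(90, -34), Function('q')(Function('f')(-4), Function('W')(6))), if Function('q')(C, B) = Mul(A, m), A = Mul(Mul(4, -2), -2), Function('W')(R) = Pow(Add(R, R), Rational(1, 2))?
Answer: 293760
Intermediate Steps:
Function('W')(R) = Mul(Pow(2, Rational(1, 2)), Pow(R, Rational(1, 2))) (Function('W')(R) = Pow(Mul(2, R), Rational(1, 2)) = Mul(Pow(2, Rational(1, 2)), Pow(R, Rational(1, 2))))
m = -6 (m = Mul(-2, 3) = -6)
A = 16 (A = Mul(-8, -2) = 16)
Function('f')(g) = -3
Function('q')(C, B) = -96 (Function('q')(C, B) = Mul(16, -6) = -96)
Mul(Mul(90, -34), Function('q')(Function('f')(-4), Function('W')(6))) = Mul(Mul(90, -34), -96) = Mul(-3060, -96) = 293760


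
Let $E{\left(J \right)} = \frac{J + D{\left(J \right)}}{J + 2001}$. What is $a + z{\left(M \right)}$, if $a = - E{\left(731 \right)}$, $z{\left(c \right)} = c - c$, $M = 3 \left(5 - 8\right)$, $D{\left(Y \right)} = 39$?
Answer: $- \frac{385}{1366} \approx -0.28184$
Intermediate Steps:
$M = -9$ ($M = 3 \left(-3\right) = -9$)
$E{\left(J \right)} = \frac{39 + J}{2001 + J}$ ($E{\left(J \right)} = \frac{J + 39}{J + 2001} = \frac{39 + J}{2001 + J}$)
$z{\left(c \right)} = 0$
$a = - \frac{385}{1366}$ ($a = - \frac{39 + 731}{2001 + 731} = - \frac{770}{2732} = \left(-1\right) \frac{385}{1366} = - \frac{385}{1366} \approx -0.28184$)
$a + z{\left(M \right)} = - \frac{385}{1366} + 0 = - \frac{385}{1366}$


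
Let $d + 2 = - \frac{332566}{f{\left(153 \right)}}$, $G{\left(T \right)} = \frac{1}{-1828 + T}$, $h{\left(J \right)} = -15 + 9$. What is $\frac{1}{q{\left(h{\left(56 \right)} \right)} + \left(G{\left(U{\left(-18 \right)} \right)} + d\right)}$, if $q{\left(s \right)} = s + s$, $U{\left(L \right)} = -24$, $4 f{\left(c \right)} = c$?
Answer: $- \frac{283356}{2467616065} \approx -0.00011483$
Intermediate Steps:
$f{\left(c \right)} = \frac{c}{4}$
$h{\left(J \right)} = -6$
$q{\left(s \right)} = 2 s$
$d = - \frac{1330570}{153}$ ($d = -2 - \frac{332566}{\frac{1}{4} \cdot 153} = -2 - \frac{332566}{\frac{153}{4}} = -2 - \frac{1330264}{153} = - \frac{1330570}{153} \approx -8696.5$)
$\frac{1}{q{\left(h{\left(56 \right)} \right)} + \left(G{\left(U{\left(-18 \right)} \right)} + d\right)} = \frac{1}{2 \left(-6\right) - \left(\frac{1330570}{153} - \frac{1}{-1828 - 24}\right)} = \frac{1}{-12 - \left(\frac{1330570}{153} - \frac{1}{-1852}\right)} = \frac{1}{-12 - \frac{2464215793}{283356}} = \frac{1}{- \frac{2467616065}{283356}} = - \frac{283356}{2467616065}$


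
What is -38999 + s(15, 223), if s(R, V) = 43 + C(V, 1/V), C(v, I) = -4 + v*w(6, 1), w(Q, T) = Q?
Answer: -37622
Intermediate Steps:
C(v, I) = -4 + 6*v (C(v, I) = -4 + v*6 = -4 + 6*v)
s(R, V) = 39 + 6*V (s(R, V) = 43 + (-4 + 6*V) = 39 + 6*V)
-38999 + s(15, 223) = -38999 + (39 + 6*223) = -38999 + (39 + 1338) = -38999 + 1377 = -37622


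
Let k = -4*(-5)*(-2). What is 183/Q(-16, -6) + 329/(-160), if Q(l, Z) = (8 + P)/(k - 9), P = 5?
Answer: -1438997/2080 ≈ -691.83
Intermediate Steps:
k = -40 (k = 20*(-2) = -40)
Q(l, Z) = -13/49 (Q(l, Z) = (8 + 5)/(-40 - 9) = 13/(-49) = 13*(-1/49) = -13/49)
183/Q(-16, -6) + 329/(-160) = 183/(-13/49) + 329/(-160) = 183*(-49/13) + 329*(-1/160) = -8967/13 - 329/160 = -1438997/2080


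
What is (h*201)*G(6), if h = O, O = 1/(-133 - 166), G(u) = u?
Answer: -1206/299 ≈ -4.0334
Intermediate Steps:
O = -1/299 (O = 1/(-299) = -1/299 ≈ -0.0033445)
h = -1/299 ≈ -0.0033445
(h*201)*G(6) = -1/299*201*6 = -201/299*6 = -1206/299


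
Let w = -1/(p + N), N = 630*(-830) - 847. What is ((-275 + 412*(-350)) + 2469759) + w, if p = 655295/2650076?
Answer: 3227421409397326544/1387968699477 ≈ 2.3253e+6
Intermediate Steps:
p = 655295/2650076 (p = 655295*(1/2650076) = 655295/2650076 ≈ 0.24727)
N = -523747 (N = -522900 - 847 = -523747)
w = 2650076/1387968699477 (w = -1/(655295/2650076 - 523747) = -1/(-1387968699477/2650076) = -1*(-2650076/1387968699477) = 2650076/1387968699477 ≈ 1.9093e-6)
((-275 + 412*(-350)) + 2469759) + w = ((-275 + 412*(-350)) + 2469759) + 2650076/1387968699477 = ((-275 - 144200) + 2469759) + 2650076/1387968699477 = (-144475 + 2469759) + 2650076/1387968699477 = 2325284 + 2650076/1387968699477 = 3227421409397326544/1387968699477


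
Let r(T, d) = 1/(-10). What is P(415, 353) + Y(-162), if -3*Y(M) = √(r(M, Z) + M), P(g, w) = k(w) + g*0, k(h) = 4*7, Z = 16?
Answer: 28 - I*√16210/30 ≈ 28.0 - 4.2439*I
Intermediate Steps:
r(T, d) = -⅒
k(h) = 28
P(g, w) = 28 (P(g, w) = 28 + g*0 = 28 + 0 = 28)
Y(M) = -√(-⅒ + M)/3
P(415, 353) + Y(-162) = 28 - √(-10 + 100*(-162))/30 = 28 - √(-10 - 16200)/30 = 28 - I*√16210/30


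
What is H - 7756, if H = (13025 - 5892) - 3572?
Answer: -4195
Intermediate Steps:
H = 3561 (H = 7133 - 3572 = 3561)
H - 7756 = 3561 - 7756 = -4195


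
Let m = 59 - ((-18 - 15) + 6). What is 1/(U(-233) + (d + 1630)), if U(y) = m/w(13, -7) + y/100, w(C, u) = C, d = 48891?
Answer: 1300/65682871 ≈ 1.9792e-5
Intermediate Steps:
m = 86 (m = 59 - (-33 + 6) = 59 - 1*(-27) = 59 + 27 = 86)
U(y) = 86/13 + y/100
1/(U(-233) + (d + 1630)) = 1/((86/13 + (1/100)*(-233)) + (48891 + 1630)) = 1/((86/13 - 233/100) + 50521) = 1/(5571/1300 + 50521) = 1/(65682871/1300) = 1300/65682871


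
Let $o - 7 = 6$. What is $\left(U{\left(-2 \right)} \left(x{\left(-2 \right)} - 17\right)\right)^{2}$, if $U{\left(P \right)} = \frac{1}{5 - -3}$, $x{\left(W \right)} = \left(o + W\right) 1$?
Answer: $\frac{9}{16} \approx 0.5625$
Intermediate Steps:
$o = 13$ ($o = 7 + 6 = 13$)
$x{\left(W \right)} = 13 + W$ ($x{\left(W \right)} = \left(13 + W\right) 1 = 13 + W$)
$U{\left(P \right)} = \frac{1}{8}$ ($U{\left(P \right)} = \frac{1}{5 + 3} = \frac{1}{8}$)
$\left(U{\left(-2 \right)} \left(x{\left(-2 \right)} - 17\right)\right)^{2} = \left(\frac{\left(13 - 2\right) - 17}{8}\right)^{2} = \left(\frac{11 - 17}{8}\right)^{2} = \left(\frac{1}{8} \left(-6\right)\right)^{2} = \left(- \frac{3}{4}\right)^{2} = \frac{9}{16}$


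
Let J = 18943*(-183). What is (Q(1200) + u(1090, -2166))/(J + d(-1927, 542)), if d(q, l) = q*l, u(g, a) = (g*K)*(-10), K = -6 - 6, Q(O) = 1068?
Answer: -3564/121919 ≈ -0.029233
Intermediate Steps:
K = -12
u(g, a) = 120*g (u(g, a) = (g*(-12))*(-10) = -12*g*(-10) = 120*g)
J = -3466569
d(q, l) = l*q
(Q(1200) + u(1090, -2166))/(J + d(-1927, 542)) = (1068 + 120*1090)/(-3466569 + 542*(-1927)) = (1068 + 130800)/(-3466569 - 1044434) = 131868/(-4511003) = 131868*(-1/4511003) = -3564/121919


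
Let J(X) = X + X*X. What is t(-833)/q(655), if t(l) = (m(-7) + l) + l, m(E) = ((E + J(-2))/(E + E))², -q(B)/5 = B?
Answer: 326511/641900 ≈ 0.50866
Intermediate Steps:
q(B) = -5*B
J(X) = X + X²
m(E) = (2 + E)²/(4*E²) (m(E) = ((E - 2*(1 - 2))/(E + E))² = ((E - 2*(-1))/((2*E)))² = ((E + 2)*(1/(2*E)))² = ((2 + E)*(1/(2*E)))² = ((2 + E)/(2*E))² = (2 + E)²/(4*E²))
t(l) = 25/196 + 2*l (t(l) = ((¼)*(2 - 7)²/(-7)² + l) + l = ((¼)*(1/49)*(-5)² + l) + l = ((¼)*(1/49)*25 + l) + l = (25/196 + l) + l = 25/196 + 2*l)
t(-833)/q(655) = (25/196 + 2*(-833))/((-5*655)) = (25/196 - 1666)/(-3275) = -326511/196*(-1/3275) = 326511/641900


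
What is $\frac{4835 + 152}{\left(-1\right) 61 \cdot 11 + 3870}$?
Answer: $\frac{4987}{3199} \approx 1.5589$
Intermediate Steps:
$\frac{4835 + 152}{\left(-1\right) 61 \cdot 11 + 3870} = \frac{4987}{\left(-61\right) 11 + 3870} = \frac{4987}{-671 + 3870} = \frac{4987}{3199}$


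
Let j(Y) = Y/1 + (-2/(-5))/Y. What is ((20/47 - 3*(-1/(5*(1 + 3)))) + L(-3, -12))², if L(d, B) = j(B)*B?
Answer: 18571420729/883600 ≈ 21018.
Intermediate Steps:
j(Y) = Y + 2/(5*Y) (j(Y) = Y*1 + (-2*(-⅕))/Y = Y + 2/(5*Y))
L(d, B) = B*(B + 2/(5*B)) (L(d, B) = (B + 2/(5*B))*B = B*(B + 2/(5*B)))
((20/47 - 3*(-1/(5*(1 + 3)))) + L(-3, -12))² = ((20/47 - 3*(-1/(5*(1 + 3)))) + (⅖ + (-12)²))² = ((20*(1/47) - 3/(4*(-5))) + (⅖ + 144))² = ((20/47 - 3/(-20)) + 722/5)² = ((20/47 - 3*(-1/20)) + 722/5)² = ((20/47 + 3/20) + 722/5)² = (541/940 + 722/5)² = (136277/940)² = 18571420729/883600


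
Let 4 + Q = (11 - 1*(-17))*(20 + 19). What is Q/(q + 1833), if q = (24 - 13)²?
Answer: 544/977 ≈ 0.55681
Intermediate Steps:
Q = 1088 (Q = -4 + (11 - 1*(-17))*(20 + 19) = -4 + (11 + 17)*39 = -4 + 28*39 = -4 + 1092 = 1088)
q = 121 (q = 11² = 121)
Q/(q + 1833) = 1088/(121 + 1833) = 1088/1954 = 1088*(1/1954) = 544/977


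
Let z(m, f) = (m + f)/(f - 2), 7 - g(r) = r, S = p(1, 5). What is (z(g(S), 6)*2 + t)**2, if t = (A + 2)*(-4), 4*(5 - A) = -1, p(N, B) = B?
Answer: 625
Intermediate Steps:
S = 5
g(r) = 7 - r
z(m, f) = (f + m)/(-2 + f)
A = 21/4 (A = 5 - 1/4*(-1) = 5 + 1/4 = 21/4 ≈ 5.2500)
t = -29 (t = (21/4 + 2)*(-4) = (29/4)*(-4) = -29)
(z(g(S), 6)*2 + t)**2 = (((6 + (7 - 1*5))/(-2 + 6))*2 - 29)**2 = (((6 + (7 - 5))/4)*2 - 29)**2 = (((6 + 2)/4)*2 - 29)**2 = (((1/4)*8)*2 - 29)**2 = (2*2 - 29)**2 = (4 - 29)**2 = (-25)**2 = 625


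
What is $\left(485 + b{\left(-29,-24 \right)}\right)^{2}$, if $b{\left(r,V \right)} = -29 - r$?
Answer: $235225$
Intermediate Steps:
$\left(485 + b{\left(-29,-24 \right)}\right)^{2} = \left(485 - 0\right)^{2} = \left(485 + \left(-29 + 29\right)\right)^{2} = \left(485 + 0\right)^{2} = 485^{2} = 235225$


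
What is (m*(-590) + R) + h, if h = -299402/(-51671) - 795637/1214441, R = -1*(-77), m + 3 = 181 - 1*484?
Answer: 11334288660706942/62751380911 ≈ 1.8062e+5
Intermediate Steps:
m = -306 (m = -3 + (181 - 1*484) = -3 + (181 - 484) = -3 - 303 = -306)
R = 77
h = 322494704855/62751380911 (h = -299402*(-1/51671) - 795637*1/1214441 = 299402/51671 - 795637/1214441 = 322494704855/62751380911 ≈ 5.1392)
(m*(-590) + R) + h = (-306*(-590) + 77) + 322494704855/62751380911 = (180540 + 77) + 322494704855/62751380911 = 180617 + 322494704855/62751380911 = 11334288660706942/62751380911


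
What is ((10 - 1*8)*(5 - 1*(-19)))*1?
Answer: 48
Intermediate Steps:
((10 - 1*8)*(5 - 1*(-19)))*1 = ((10 - 8)*(5 + 19))*1 = (2*24)*1 = 48*1 = 48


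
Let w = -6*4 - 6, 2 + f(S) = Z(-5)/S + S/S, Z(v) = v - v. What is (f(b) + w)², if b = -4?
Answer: 961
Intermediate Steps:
Z(v) = 0
f(S) = -1 (f(S) = -2 + (0/S + S/S) = -2 + (0 + 1) = -2 + 1 = -1)
w = -30 (w = -24 - 6 = -30)
(f(b) + w)² = (-1 - 30)² = (-31)² = 961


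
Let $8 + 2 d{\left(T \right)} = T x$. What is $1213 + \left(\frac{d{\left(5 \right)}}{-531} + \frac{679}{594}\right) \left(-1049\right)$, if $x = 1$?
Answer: $\frac{191479}{17523} \approx 10.927$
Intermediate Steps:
$d{\left(T \right)} = -4 + \frac{T}{2}$ ($d{\left(T \right)} = -4 + \frac{T 1}{2} = -4 + \frac{T}{2}$)
$1213 + \left(\frac{d{\left(5 \right)}}{-531} + \frac{679}{594}\right) \left(-1049\right) = 1213 + \left(\frac{-4 + \frac{1}{2} \cdot 5}{-531} + \frac{679}{594}\right) \left(-1049\right) = 1213 + \left(\left(-4 + \frac{5}{2}\right) \left(- \frac{1}{531}\right) + 679 \cdot \frac{1}{594}\right) \left(-1049\right) = 1213 + \left(\left(- \frac{3}{2}\right) \left(- \frac{1}{531}\right) + \frac{679}{594}\right) \left(-1049\right) = 1213 + \left(\frac{1}{354} + \frac{679}{594}\right) \left(-1049\right) = 1213 + \frac{20080}{17523} \left(-1049\right) = 1213 - \frac{21063920}{17523} = \frac{191479}{17523}$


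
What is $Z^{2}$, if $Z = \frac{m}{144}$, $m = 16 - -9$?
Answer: $\frac{625}{20736} \approx 0.030141$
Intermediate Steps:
$m = 25$ ($m = 16 + 9 = 25$)
$Z = \frac{25}{144} \approx 0.17361$
$Z^{2} = \left(\frac{25}{144}\right)^{2} = \frac{625}{20736}$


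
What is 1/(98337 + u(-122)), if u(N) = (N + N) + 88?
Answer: 1/98181 ≈ 1.0185e-5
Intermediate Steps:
u(N) = 88 + 2*N (u(N) = 2*N + 88 = 88 + 2*N)
1/(98337 + u(-122)) = 1/(98337 + (88 + 2*(-122))) = 1/(98337 + (88 - 244)) = 1/(98337 - 156) = 1/98181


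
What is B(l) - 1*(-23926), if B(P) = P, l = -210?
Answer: 23716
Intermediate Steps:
B(l) - 1*(-23926) = -210 - 1*(-23926) = -210 + 23926 = 23716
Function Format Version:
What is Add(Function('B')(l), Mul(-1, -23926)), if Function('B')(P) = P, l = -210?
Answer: 23716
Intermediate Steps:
Add(Function('B')(l), Mul(-1, -23926)) = Add(-210, Mul(-1, -23926)) = Add(-210, 23926) = 23716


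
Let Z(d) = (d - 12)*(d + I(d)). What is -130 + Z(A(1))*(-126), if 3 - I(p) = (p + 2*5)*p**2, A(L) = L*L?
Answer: -9832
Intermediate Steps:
A(L) = L**2
I(p) = 3 - p**2*(10 + p) (I(p) = 3 - (p + 2*5)*p**2 = 3 - (p + 10)*p**2 = 3 - (10 + p)*p**2 = 3 - p**2*(10 + p))
Z(d) = (-12 + d)*(3 + d - d**3 - 10*d**2) (Z(d) = (d - 12)*(d + (3 - d**3 - 10*d**2)) = (-12 + d)*(3 + d - d**3 - 10*d**2))
-130 + Z(A(1))*(-126) = -130 + (-36 - (1**2)**4 - 9*1**2 + 2*(1**2)**3 + 121*(1**2)**2)*(-126) = -130 + (-36 - 1*1**4 - 9*1 + 2*1**3 + 121*1**2)*(-126) = -130 + (-36 - 1*1 - 9 + 2*1 + 121*1)*(-126) = -130 + (-36 - 1 - 9 + 2 + 121)*(-126) = -130 + 77*(-126) = -130 - 9702 = -9832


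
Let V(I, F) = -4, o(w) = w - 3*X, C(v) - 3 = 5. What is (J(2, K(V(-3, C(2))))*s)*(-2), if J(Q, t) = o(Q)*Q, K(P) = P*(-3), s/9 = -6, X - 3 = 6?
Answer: -5400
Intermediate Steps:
X = 9 (X = 3 + 6 = 9)
C(v) = 8 (C(v) = 3 + 5 = 8)
s = -54 (s = 9*(-6) = -54)
o(w) = -27 + w (o(w) = w - 3*9 = w - 27 = -27 + w)
K(P) = -3*P
J(Q, t) = Q*(-27 + Q) (J(Q, t) = (-27 + Q)*Q = Q*(-27 + Q))
(J(2, K(V(-3, C(2))))*s)*(-2) = ((2*(-27 + 2))*(-54))*(-2) = ((2*(-25))*(-54))*(-2) = -50*(-54)*(-2) = 2700*(-2) = -5400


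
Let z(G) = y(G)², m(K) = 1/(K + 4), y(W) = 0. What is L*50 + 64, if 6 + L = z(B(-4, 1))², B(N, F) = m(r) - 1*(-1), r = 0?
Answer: -236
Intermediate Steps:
m(K) = 1/(4 + K)
B(N, F) = 5/4 (B(N, F) = 1/(4 + 0) - 1*(-1) = 1/4 + 1 = ¼ + 1 = 5/4)
z(G) = 0 (z(G) = 0² = 0)
L = -6 (L = -6 + 0² = -6 + 0 = -6)
L*50 + 64 = -6*50 + 64 = -300 + 64 = -236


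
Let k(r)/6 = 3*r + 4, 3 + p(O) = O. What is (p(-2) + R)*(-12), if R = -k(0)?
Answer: 348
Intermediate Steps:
p(O) = -3 + O
k(r) = 24 + 18*r (k(r) = 6*(3*r + 4) = 6*(4 + 3*r) = 24 + 18*r)
R = -24 (R = -(24 + 18*0) = -(24 + 0) = -1*24 = -24)
(p(-2) + R)*(-12) = ((-3 - 2) - 24)*(-12) = (-5 - 24)*(-12) = -29*(-12) = 348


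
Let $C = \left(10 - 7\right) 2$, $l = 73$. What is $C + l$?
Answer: $79$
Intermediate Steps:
$C = 6$ ($C = 3 \cdot 2 = 6$)
$C + l = 6 + 73 = 79$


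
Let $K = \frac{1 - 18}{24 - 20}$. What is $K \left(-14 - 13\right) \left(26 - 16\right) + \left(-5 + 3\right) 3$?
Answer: $\frac{2283}{2} \approx 1141.5$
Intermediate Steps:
$K = - \frac{17}{4} \approx -4.25$
$K \left(-14 - 13\right) \left(26 - 16\right) + \left(-5 + 3\right) 3 = - \frac{17 \left(-14 - 13\right) \left(26 - 16\right)}{4} + \left(-5 + 3\right) 3 = - \frac{17 \left(\left(-27\right) 10\right)}{4} - 6 = \left(- \frac{17}{4}\right) \left(-270\right) - 6 = \frac{2295}{2} - 6 = \frac{2283}{2}$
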